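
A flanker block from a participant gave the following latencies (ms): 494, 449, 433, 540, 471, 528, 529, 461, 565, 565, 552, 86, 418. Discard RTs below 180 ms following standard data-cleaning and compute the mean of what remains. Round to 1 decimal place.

500.4 ms

Excluded: 86
Retained (n=12): Σ = 6005
Mean = 6005/12 = 500.4167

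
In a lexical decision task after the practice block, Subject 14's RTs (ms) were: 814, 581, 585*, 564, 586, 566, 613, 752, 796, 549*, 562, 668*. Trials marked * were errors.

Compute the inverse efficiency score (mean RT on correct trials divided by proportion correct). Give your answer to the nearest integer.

864 ms

Correct trials (n=9): 814, 581, 564, 586, 566, 613, 752, 796, 562
Mean correct RT = 5834/9 = 648.2222 ms
Proportion correct = 9/12
IES = 648.2222 / (9/12) = 864.296 ms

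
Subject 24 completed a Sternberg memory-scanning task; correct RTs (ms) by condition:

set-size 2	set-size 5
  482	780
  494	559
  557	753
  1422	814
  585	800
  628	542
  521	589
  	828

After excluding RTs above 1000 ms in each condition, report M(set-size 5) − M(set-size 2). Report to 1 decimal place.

163.6 ms

set-size 2: exclude 1422
M(set-size 2) = 3267/6 = 544.500
M(set-size 5) = 5665/8 = 708.125
Difference = 708.125 − 544.500 = 163.625 ms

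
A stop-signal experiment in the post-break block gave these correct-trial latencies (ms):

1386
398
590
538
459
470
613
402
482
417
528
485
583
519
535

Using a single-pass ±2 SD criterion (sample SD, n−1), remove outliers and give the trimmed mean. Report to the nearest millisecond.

501 ms

n = 15, ΣRT = 8405, M = 560.333
Σ(x−M)² = 791993.33; s = √(791993.33/14) = 237.846
Cutoffs: 560.333 ± 2·237.846 → [84.6, 1036.0]
Outside: 1386 → excluded.
Retained (n=14): Σ = 7019, mean = 7019/14 = 501.357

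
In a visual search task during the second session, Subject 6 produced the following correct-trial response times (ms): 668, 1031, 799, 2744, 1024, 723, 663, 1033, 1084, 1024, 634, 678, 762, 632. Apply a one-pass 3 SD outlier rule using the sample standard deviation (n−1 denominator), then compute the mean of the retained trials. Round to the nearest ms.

n = 14, ΣRT = 13499, M = 964.214
Σ(x−M)² = 3804496.36; s = √(3804496.36/13) = 540.975
Cutoffs: 964.214 ± 3·540.975 → [-658.7, 2587.1]
Outside: 2744 → excluded.
Retained (n=13): Σ = 10755, mean = 10755/13 = 827.308

827 ms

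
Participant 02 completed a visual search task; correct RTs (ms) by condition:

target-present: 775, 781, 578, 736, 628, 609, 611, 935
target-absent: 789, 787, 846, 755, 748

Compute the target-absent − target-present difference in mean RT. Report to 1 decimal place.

M(target-present) = 5653/8 = 706.625
M(target-absent) = 3925/5 = 785.000
Difference = 785.000 − 706.625 = 78.375 ms

78.4 ms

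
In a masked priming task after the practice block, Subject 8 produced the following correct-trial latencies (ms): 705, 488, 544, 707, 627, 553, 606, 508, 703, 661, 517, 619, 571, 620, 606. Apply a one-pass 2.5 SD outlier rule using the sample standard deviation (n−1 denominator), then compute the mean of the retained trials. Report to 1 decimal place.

n = 15, ΣRT = 9035, M = 602.333
Σ(x−M)² = 72367.33; s = √(72367.33/14) = 71.896
Cutoffs: 602.333 ± 2.5·71.896 → [422.6, 782.1]
No RTs fall outside the cutoffs; all 15 retained. Mean = 9035/15 = 602.333

602.3 ms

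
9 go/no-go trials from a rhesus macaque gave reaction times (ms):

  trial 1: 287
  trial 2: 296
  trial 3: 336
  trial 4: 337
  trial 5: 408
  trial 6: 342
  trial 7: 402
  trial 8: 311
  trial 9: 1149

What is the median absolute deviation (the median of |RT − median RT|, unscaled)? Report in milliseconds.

41 ms

Sorted: 287, 296, 311, 336, 337, 342, 402, 408, 1149 → median = 337
|x − 337|: 50, 41, 1, 0, 71, 5, 65, 26, 812
Sorted deviations: 0, 1, 5, 26, 41, 50, 65, 71, 812 → MAD = 41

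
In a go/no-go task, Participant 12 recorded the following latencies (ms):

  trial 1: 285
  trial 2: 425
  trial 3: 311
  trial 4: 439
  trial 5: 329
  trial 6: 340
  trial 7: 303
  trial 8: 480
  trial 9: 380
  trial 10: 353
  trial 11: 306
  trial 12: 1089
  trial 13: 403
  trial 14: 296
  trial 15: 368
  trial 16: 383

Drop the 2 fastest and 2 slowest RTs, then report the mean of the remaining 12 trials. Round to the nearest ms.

Sorted: 285, 296, 303, 306, 311, 329, 340, 353, 368, 380, 383, 403, 425, 439, 480, 1089
Drop lowest 2 (285, 296) and highest 2 (480, 1089)
Remaining (n=12): Σ = 4340, mean = 4340/12 = 361.667

362 ms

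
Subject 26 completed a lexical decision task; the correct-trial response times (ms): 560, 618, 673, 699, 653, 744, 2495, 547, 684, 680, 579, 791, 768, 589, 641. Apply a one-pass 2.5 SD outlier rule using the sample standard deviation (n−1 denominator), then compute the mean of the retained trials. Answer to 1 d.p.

n = 15, ΣRT = 11721, M = 781.400
Σ(x−M)² = 3221247.60; s = √(3221247.60/14) = 479.676
Cutoffs: 781.400 ± 2.5·479.676 → [-417.8, 1980.6]
Outside: 2495 → excluded.
Retained (n=14): Σ = 9226, mean = 9226/14 = 659.000

659.0 ms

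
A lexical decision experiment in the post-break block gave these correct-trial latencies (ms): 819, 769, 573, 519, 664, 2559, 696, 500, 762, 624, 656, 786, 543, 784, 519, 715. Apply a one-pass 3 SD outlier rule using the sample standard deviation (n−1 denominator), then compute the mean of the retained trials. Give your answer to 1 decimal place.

661.9 ms

n = 16, ΣRT = 12488, M = 780.500
Σ(x−M)² = 3544964.00; s = √(3544964.00/15) = 486.139
Cutoffs: 780.500 ± 3·486.139 → [-677.9, 2238.9]
Outside: 2559 → excluded.
Retained (n=15): Σ = 9929, mean = 9929/15 = 661.933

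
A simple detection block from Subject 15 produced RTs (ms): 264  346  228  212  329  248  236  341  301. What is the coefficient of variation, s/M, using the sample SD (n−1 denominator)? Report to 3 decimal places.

0.186

n = 9, Σ = 2505, M = 278.3333
Σ(x−M)² = 21438.000; s = √(21438.000/8) = 51.7663
CV = 51.7663 / 278.3333 = 0.18599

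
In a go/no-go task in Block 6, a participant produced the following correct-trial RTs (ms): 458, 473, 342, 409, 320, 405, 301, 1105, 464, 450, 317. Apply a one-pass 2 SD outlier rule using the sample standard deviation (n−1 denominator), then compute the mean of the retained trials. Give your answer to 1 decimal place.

n = 11, ΣRT = 5044, M = 458.545
Σ(x−M)² = 501170.73; s = √(501170.73/10) = 223.868
Cutoffs: 458.545 ± 2·223.868 → [10.8, 906.3]
Outside: 1105 → excluded.
Retained (n=10): Σ = 3939, mean = 3939/10 = 393.900

393.9 ms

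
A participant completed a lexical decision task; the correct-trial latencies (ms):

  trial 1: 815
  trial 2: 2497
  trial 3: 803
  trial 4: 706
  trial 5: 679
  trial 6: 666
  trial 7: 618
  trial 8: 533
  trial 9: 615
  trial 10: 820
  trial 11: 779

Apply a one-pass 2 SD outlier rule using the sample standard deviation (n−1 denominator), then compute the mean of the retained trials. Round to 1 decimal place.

n = 11, ΣRT = 9531, M = 866.455
Σ(x−M)² = 3012376.73; s = √(3012376.73/10) = 548.851
Cutoffs: 866.455 ± 2·548.851 → [-231.2, 1964.2]
Outside: 2497 → excluded.
Retained (n=10): Σ = 7034, mean = 7034/10 = 703.400

703.4 ms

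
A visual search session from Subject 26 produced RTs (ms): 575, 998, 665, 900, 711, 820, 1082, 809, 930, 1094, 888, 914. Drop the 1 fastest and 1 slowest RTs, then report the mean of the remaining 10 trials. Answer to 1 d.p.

871.7 ms

Sorted: 575, 665, 711, 809, 820, 888, 900, 914, 930, 998, 1082, 1094
Drop lowest 1 (575) and highest 1 (1094)
Remaining (n=10): Σ = 8717, mean = 8717/10 = 871.700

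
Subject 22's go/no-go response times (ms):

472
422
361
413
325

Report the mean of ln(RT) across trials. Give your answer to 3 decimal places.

5.980

ln(RT): 6.1570, 6.0450, 5.8889, 6.0234, 5.7838
Σ ln(RT) = 29.8981
Mean = 29.8981/5 = 5.97963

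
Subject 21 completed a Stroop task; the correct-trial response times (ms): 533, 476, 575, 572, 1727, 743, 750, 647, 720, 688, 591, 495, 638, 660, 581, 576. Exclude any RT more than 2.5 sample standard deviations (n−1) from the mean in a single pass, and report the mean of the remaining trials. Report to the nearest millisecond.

n = 16, ΣRT = 10972, M = 685.750
Σ(x−M)² = 1258143.00; s = √(1258143.00/15) = 289.614
Cutoffs: 685.750 ± 2.5·289.614 → [-38.3, 1409.8]
Outside: 1727 → excluded.
Retained (n=15): Σ = 9245, mean = 9245/15 = 616.333

616 ms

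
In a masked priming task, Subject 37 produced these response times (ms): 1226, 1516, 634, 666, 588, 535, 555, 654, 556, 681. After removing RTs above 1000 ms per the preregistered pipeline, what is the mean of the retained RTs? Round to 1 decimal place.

Excluded: 1226, 1516
Retained (n=8): Σ = 4869
Mean = 4869/8 = 608.6250

608.6 ms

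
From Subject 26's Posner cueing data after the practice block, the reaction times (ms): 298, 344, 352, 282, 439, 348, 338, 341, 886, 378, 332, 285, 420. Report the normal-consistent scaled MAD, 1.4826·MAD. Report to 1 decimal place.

50.4 ms

Sorted: 282, 285, 298, 332, 338, 341, 344, 348, 352, 378, 420, 439, 886 → median = 344
|x − 344| sorted: 0, 3, 4, 6, 8, 12, 34, 46, 59, 62, 76, 95, 542 → MAD = 34
Robust SD ≈ 1.4826 × 34 = 50.408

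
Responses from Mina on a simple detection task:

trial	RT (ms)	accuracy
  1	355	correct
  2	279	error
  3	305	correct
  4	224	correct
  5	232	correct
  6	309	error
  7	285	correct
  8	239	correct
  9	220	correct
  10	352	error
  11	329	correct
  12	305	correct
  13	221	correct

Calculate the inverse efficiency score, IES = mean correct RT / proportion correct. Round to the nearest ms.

353 ms

Correct trials (n=10): 355, 305, 224, 232, 285, 239, 220, 329, 305, 221
Mean correct RT = 2715/10 = 271.5000 ms
Proportion correct = 10/13
IES = 271.5000 / (10/13) = 352.950 ms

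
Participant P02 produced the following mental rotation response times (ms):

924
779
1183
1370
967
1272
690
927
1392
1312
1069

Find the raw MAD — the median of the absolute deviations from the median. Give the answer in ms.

Sorted: 690, 779, 924, 927, 967, 1069, 1183, 1272, 1312, 1370, 1392 → median = 1069
|x − 1069|: 145, 290, 114, 301, 102, 203, 379, 142, 323, 243, 0
Sorted deviations: 0, 102, 114, 142, 145, 203, 243, 290, 301, 323, 379 → MAD = 203

203 ms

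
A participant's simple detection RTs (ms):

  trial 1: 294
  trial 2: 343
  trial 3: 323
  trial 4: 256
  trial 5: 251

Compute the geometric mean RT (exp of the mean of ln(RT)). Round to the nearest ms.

291 ms

ln(RT): 5.6836, 5.8377, 5.7777, 5.5452, 5.5255
Mean ln(RT) = 28.3696/5 = 5.67392
Geometric mean = exp(5.67392) = 291.17 ms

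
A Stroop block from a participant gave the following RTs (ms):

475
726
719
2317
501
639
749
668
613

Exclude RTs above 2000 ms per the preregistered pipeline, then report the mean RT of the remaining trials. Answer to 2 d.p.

636.25 ms

Excluded: 2317
Retained (n=8): Σ = 5090
Mean = 5090/8 = 636.2500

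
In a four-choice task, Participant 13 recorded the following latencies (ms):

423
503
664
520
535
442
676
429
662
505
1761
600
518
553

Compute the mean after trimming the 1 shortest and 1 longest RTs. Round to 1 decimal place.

Sorted: 423, 429, 442, 503, 505, 518, 520, 535, 553, 600, 662, 664, 676, 1761
Drop lowest 1 (423) and highest 1 (1761)
Remaining (n=12): Σ = 6607, mean = 6607/12 = 550.583

550.6 ms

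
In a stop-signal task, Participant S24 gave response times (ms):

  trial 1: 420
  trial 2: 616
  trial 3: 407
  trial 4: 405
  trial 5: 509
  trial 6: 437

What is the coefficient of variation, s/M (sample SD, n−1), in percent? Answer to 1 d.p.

n = 6, Σ = 2794, M = 465.6667
Σ(x−M)² = 34507.333; s = √(34507.333/5) = 83.0751
CV = 83.0751 / 465.6667 = 0.17840 = 17.840%

17.8%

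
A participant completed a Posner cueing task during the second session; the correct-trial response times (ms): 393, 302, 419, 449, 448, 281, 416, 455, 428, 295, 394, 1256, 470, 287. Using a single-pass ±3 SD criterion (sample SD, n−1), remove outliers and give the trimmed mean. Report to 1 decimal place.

387.5 ms

n = 14, ΣRT = 6293, M = 449.500
Σ(x−M)² = 760107.50; s = √(760107.50/13) = 241.805
Cutoffs: 449.500 ± 3·241.805 → [-275.9, 1174.9]
Outside: 1256 → excluded.
Retained (n=13): Σ = 5037, mean = 5037/13 = 387.462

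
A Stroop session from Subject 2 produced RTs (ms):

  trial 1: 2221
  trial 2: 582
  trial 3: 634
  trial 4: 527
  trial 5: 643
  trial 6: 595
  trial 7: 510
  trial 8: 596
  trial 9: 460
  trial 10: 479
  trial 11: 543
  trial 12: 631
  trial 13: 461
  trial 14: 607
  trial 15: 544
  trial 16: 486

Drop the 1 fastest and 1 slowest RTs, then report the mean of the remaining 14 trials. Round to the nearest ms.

560 ms

Sorted: 460, 461, 479, 486, 510, 527, 543, 544, 582, 595, 596, 607, 631, 634, 643, 2221
Drop lowest 1 (460) and highest 1 (2221)
Remaining (n=14): Σ = 7838, mean = 7838/14 = 559.857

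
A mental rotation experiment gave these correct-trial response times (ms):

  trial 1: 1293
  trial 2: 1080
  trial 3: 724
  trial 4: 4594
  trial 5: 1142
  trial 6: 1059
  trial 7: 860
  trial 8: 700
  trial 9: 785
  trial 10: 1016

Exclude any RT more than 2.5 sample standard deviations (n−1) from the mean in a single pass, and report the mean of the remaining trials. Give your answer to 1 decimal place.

n = 10, ΣRT = 13253, M = 1325.300
Σ(x−M)² = 12206786.10; s = √(12206786.10/9) = 1164.607
Cutoffs: 1325.300 ± 2.5·1164.607 → [-1586.2, 4236.8]
Outside: 4594 → excluded.
Retained (n=9): Σ = 8659, mean = 8659/9 = 962.111

962.1 ms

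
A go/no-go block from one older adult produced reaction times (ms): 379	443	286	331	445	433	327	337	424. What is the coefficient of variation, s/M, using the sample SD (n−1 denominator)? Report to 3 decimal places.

0.159

n = 9, Σ = 3405, M = 378.3333
Σ(x−M)² = 28810.000; s = √(28810.000/8) = 60.0104
CV = 60.0104 / 378.3333 = 0.15862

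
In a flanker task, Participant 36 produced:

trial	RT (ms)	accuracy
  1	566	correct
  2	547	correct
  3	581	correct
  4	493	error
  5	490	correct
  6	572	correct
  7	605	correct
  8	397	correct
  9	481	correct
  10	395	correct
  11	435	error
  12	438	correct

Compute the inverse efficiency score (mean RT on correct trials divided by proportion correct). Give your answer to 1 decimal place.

608.6 ms

Correct trials (n=10): 566, 547, 581, 490, 572, 605, 397, 481, 395, 438
Mean correct RT = 5072/10 = 507.2000 ms
Proportion correct = 10/12
IES = 507.2000 / (10/12) = 608.640 ms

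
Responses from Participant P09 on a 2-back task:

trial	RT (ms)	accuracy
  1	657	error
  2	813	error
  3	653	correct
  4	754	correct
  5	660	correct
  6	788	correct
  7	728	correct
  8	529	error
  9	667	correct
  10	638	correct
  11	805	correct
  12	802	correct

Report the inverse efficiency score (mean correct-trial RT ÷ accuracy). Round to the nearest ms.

Correct trials (n=9): 653, 754, 660, 788, 728, 667, 638, 805, 802
Mean correct RT = 6495/9 = 721.6667 ms
Proportion correct = 9/12
IES = 721.6667 / (9/12) = 962.222 ms

962 ms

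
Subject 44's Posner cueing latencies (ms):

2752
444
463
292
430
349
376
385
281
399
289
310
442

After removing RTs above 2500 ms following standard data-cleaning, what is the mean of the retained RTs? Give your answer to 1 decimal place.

371.7 ms

Excluded: 2752
Retained (n=12): Σ = 4460
Mean = 4460/12 = 371.6667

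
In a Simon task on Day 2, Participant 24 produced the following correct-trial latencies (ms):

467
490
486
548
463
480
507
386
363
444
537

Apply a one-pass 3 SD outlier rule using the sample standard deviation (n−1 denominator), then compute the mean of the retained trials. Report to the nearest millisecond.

n = 11, ΣRT = 5171, M = 470.091
Σ(x−M)² = 31936.91; s = √(31936.91/10) = 56.513
Cutoffs: 470.091 ± 3·56.513 → [300.6, 639.6]
No RTs fall outside the cutoffs; all 11 retained. Mean = 5171/11 = 470.091

470 ms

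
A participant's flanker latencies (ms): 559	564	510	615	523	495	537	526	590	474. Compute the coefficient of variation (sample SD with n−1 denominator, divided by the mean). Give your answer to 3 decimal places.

0.080

n = 10, Σ = 5393, M = 539.3000
Σ(x−M)² = 16832.100; s = √(16832.100/9) = 43.2462
CV = 43.2462 / 539.3000 = 0.08019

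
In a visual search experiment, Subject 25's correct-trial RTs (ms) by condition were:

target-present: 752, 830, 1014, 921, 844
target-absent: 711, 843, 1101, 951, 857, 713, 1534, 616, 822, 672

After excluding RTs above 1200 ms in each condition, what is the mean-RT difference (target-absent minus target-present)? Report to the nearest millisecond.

target-absent: exclude 1534
M(target-present) = 4361/5 = 872.200
M(target-absent) = 7286/9 = 809.556
Difference = 809.556 − 872.200 = -62.644 ms

-63 ms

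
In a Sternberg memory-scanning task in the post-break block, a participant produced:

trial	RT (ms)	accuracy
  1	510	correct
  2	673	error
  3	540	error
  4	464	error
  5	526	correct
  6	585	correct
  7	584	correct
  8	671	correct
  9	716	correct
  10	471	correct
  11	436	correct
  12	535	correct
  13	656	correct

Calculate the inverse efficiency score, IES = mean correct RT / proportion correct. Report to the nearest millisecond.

740 ms

Correct trials (n=10): 510, 526, 585, 584, 671, 716, 471, 436, 535, 656
Mean correct RT = 5690/10 = 569.0000 ms
Proportion correct = 10/13
IES = 569.0000 / (10/13) = 739.700 ms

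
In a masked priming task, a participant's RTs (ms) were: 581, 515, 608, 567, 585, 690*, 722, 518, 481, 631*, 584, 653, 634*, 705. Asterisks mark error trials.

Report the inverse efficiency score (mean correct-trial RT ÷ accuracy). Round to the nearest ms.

Correct trials (n=11): 581, 515, 608, 567, 585, 722, 518, 481, 584, 653, 705
Mean correct RT = 6519/11 = 592.6364 ms
Proportion correct = 11/14
IES = 592.6364 / (11/14) = 754.264 ms

754 ms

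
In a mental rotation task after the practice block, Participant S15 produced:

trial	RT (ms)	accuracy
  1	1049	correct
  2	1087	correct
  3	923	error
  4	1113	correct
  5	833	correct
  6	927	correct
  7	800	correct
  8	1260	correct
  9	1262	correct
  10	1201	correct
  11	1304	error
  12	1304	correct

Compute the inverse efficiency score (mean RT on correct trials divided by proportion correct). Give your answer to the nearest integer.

1300 ms

Correct trials (n=10): 1049, 1087, 1113, 833, 927, 800, 1260, 1262, 1201, 1304
Mean correct RT = 10836/10 = 1083.6000 ms
Proportion correct = 10/12
IES = 1083.6000 / (10/12) = 1300.320 ms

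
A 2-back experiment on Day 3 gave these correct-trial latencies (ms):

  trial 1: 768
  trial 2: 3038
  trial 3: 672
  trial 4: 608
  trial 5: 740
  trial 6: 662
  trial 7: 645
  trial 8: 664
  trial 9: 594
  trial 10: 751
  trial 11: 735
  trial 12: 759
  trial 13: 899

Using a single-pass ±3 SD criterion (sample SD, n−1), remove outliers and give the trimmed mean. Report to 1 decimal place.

n = 13, ΣRT = 11535, M = 887.308
Σ(x−M)² = 5089530.77; s = √(5089530.77/12) = 651.251
Cutoffs: 887.308 ± 3·651.251 → [-1066.4, 2841.1]
Outside: 3038 → excluded.
Retained (n=12): Σ = 8497, mean = 8497/12 = 708.083

708.1 ms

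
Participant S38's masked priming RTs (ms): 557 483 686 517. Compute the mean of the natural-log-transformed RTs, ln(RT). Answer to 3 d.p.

6.320

ln(RT): 6.3226, 6.1800, 6.5309, 6.2480
Σ ln(RT) = 25.2815
Mean = 25.2815/4 = 6.32038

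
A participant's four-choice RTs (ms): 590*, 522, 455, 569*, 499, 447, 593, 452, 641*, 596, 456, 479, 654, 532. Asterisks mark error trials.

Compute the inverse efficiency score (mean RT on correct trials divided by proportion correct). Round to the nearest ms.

Correct trials (n=11): 522, 455, 499, 447, 593, 452, 596, 456, 479, 654, 532
Mean correct RT = 5685/11 = 516.8182 ms
Proportion correct = 11/14
IES = 516.8182 / (11/14) = 657.769 ms

658 ms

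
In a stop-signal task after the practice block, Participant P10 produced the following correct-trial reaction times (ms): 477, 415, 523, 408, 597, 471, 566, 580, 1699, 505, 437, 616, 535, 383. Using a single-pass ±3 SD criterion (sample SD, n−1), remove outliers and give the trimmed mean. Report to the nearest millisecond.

n = 14, ΣRT = 8212, M = 586.571
Σ(x−M)² = 1402793.43; s = √(1402793.43/13) = 328.492
Cutoffs: 586.571 ± 3·328.492 → [-398.9, 1572.0]
Outside: 1699 → excluded.
Retained (n=13): Σ = 6513, mean = 6513/13 = 501.000

501 ms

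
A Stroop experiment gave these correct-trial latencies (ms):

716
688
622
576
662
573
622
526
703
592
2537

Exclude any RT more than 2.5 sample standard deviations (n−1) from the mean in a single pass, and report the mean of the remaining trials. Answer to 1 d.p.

n = 11, ΣRT = 8817, M = 801.545
Σ(x−M)² = 3348608.73; s = √(3348608.73/10) = 578.672
Cutoffs: 801.545 ± 2.5·578.672 → [-645.1, 2248.2]
Outside: 2537 → excluded.
Retained (n=10): Σ = 6280, mean = 6280/10 = 628.000

628.0 ms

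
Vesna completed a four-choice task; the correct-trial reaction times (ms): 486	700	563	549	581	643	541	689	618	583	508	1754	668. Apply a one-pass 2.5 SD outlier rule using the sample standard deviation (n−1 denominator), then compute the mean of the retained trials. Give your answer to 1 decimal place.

n = 13, ΣRT = 8883, M = 683.308
Σ(x−M)² = 1295772.77; s = √(1295772.77/12) = 328.605
Cutoffs: 683.308 ± 2.5·328.605 → [-138.2, 1504.8]
Outside: 1754 → excluded.
Retained (n=12): Σ = 7129, mean = 7129/12 = 594.083

594.1 ms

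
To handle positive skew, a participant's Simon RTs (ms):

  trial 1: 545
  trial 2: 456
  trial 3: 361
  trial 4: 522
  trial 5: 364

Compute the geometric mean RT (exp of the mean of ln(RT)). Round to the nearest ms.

443 ms

ln(RT): 6.3008, 6.1225, 5.8889, 6.2577, 5.8972
Mean ln(RT) = 30.4670/5 = 6.09340
Geometric mean = exp(6.09340) = 442.92 ms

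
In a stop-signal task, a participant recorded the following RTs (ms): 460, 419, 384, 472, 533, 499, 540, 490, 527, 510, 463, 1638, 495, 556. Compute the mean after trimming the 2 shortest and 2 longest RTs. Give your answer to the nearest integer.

Sorted: 384, 419, 460, 463, 472, 490, 495, 499, 510, 527, 533, 540, 556, 1638
Drop lowest 2 (384, 419) and highest 2 (556, 1638)
Remaining (n=10): Σ = 4989, mean = 4989/10 = 498.900

499 ms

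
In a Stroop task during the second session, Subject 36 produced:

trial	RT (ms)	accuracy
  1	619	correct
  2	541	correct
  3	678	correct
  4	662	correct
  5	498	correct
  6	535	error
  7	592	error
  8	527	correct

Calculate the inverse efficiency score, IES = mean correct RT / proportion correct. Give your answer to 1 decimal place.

783.3 ms

Correct trials (n=6): 619, 541, 678, 662, 498, 527
Mean correct RT = 3525/6 = 587.5000 ms
Proportion correct = 6/8
IES = 587.5000 / (6/8) = 783.333 ms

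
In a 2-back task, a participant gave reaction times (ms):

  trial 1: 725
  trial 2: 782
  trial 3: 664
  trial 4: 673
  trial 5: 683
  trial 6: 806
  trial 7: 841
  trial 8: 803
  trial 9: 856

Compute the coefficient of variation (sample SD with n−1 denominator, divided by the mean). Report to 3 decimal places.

n = 9, Σ = 6833, M = 759.2222
Σ(x−M)² = 44159.556; s = √(44159.556/8) = 74.2963
CV = 74.2963 / 759.2222 = 0.09786

0.098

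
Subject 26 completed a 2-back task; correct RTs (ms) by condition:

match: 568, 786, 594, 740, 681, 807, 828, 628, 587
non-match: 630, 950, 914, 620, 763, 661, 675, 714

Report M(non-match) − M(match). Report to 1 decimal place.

M(match) = 6219/9 = 691.000
M(non-match) = 5927/8 = 740.875
Difference = 740.875 − 691.000 = 49.875 ms

49.9 ms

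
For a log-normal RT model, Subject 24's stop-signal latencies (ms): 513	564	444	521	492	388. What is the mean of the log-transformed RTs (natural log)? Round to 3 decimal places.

ln(RT): 6.2403, 6.3351, 6.0958, 6.2558, 6.1985, 5.9610
Σ ln(RT) = 37.0864
Mean = 37.0864/6 = 6.18106

6.181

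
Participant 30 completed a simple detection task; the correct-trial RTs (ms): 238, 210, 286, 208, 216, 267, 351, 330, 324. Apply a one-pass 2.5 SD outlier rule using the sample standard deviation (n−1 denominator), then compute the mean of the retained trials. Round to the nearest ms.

270 ms

n = 9, ΣRT = 2430, M = 270.000
Σ(x−M)² = 24726.00; s = √(24726.00/8) = 55.595
Cutoffs: 270.000 ± 2.5·55.595 → [131.0, 409.0]
No RTs fall outside the cutoffs; all 9 retained. Mean = 2430/9 = 270.000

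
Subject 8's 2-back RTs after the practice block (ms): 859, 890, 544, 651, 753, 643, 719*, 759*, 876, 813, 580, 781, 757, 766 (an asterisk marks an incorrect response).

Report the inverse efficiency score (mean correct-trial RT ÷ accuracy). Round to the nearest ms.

Correct trials (n=12): 859, 890, 544, 651, 753, 643, 876, 813, 580, 781, 757, 766
Mean correct RT = 8913/12 = 742.7500 ms
Proportion correct = 12/14
IES = 742.7500 / (12/14) = 866.542 ms

867 ms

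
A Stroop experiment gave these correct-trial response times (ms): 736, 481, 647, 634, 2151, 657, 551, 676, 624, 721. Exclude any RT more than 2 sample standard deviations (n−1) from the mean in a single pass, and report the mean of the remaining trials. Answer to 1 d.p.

636.3 ms

n = 10, ΣRT = 7878, M = 787.800
Σ(x−M)² = 2115577.60; s = √(2115577.60/9) = 484.834
Cutoffs: 787.800 ± 2·484.834 → [-181.9, 1757.5]
Outside: 2151 → excluded.
Retained (n=9): Σ = 5727, mean = 5727/9 = 636.333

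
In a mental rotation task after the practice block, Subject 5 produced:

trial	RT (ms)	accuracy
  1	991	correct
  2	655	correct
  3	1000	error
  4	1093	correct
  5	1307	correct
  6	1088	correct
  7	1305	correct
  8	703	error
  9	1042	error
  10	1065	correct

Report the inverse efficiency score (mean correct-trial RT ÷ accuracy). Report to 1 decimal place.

1531.4 ms

Correct trials (n=7): 991, 655, 1093, 1307, 1088, 1305, 1065
Mean correct RT = 7504/7 = 1072.0000 ms
Proportion correct = 7/10
IES = 1072.0000 / (7/10) = 1531.429 ms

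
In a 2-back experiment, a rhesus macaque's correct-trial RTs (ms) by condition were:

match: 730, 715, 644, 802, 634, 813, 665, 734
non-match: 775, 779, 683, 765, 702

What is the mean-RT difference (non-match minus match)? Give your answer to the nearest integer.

24 ms

M(match) = 5737/8 = 717.125
M(non-match) = 3704/5 = 740.800
Difference = 740.800 − 717.125 = 23.675 ms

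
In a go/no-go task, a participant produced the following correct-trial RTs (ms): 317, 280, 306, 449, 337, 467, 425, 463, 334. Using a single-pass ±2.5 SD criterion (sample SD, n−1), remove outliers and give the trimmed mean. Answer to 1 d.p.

n = 9, ΣRT = 3378, M = 375.333
Σ(x−M)² = 44458.00; s = √(44458.00/8) = 74.547
Cutoffs: 375.333 ± 2.5·74.547 → [189.0, 561.7]
No RTs fall outside the cutoffs; all 9 retained. Mean = 3378/9 = 375.333

375.3 ms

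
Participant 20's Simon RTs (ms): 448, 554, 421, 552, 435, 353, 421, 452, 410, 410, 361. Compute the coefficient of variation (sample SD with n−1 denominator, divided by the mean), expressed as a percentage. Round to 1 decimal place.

n = 11, Σ = 4817, M = 437.9091
Σ(x−M)² = 42056.909; s = √(42056.909/10) = 64.8513
CV = 64.8513 / 437.9091 = 0.14809 = 14.809%

14.8%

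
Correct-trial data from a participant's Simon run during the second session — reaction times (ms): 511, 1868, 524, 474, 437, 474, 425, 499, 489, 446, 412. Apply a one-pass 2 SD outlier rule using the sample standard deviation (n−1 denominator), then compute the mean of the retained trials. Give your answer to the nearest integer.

469 ms

n = 11, ΣRT = 6559, M = 596.273
Σ(x−M)² = 1791896.18; s = √(1791896.18/10) = 423.308
Cutoffs: 596.273 ± 2·423.308 → [-250.3, 1442.9]
Outside: 1868 → excluded.
Retained (n=10): Σ = 4691, mean = 4691/10 = 469.100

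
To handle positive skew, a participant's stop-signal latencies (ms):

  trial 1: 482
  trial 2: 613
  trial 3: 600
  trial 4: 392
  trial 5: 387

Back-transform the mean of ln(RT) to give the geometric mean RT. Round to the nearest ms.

485 ms

ln(RT): 6.1779, 6.4184, 6.3969, 5.9713, 5.9584
Mean ln(RT) = 30.9229/5 = 6.18459
Geometric mean = exp(6.18459) = 485.21 ms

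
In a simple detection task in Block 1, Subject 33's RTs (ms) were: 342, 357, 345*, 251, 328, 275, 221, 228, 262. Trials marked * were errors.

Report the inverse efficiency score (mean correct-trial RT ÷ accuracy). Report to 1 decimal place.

318.4 ms

Correct trials (n=8): 342, 357, 251, 328, 275, 221, 228, 262
Mean correct RT = 2264/8 = 283.0000 ms
Proportion correct = 8/9
IES = 283.0000 / (8/9) = 318.375 ms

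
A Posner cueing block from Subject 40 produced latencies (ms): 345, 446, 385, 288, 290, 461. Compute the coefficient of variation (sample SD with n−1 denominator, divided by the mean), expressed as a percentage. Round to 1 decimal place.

n = 6, Σ = 2215, M = 369.1667
Σ(x−M)² = 28026.833; s = √(28026.833/5) = 74.8690
CV = 74.8690 / 369.1667 = 0.20281 = 20.281%

20.3%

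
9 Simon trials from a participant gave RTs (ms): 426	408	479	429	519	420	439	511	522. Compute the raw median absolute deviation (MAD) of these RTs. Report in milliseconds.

31 ms

Sorted: 408, 420, 426, 429, 439, 479, 511, 519, 522 → median = 439
|x − 439|: 13, 31, 40, 10, 80, 19, 0, 72, 83
Sorted deviations: 0, 10, 13, 19, 31, 40, 72, 80, 83 → MAD = 31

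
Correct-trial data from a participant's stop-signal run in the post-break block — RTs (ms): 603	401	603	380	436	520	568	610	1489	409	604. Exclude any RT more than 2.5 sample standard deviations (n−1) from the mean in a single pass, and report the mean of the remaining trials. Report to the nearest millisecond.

513 ms

n = 11, ΣRT = 6623, M = 602.091
Σ(x−M)² = 949208.91; s = √(949208.91/10) = 308.092
Cutoffs: 602.091 ± 2.5·308.092 → [-168.1, 1372.3]
Outside: 1489 → excluded.
Retained (n=10): Σ = 5134, mean = 5134/10 = 513.400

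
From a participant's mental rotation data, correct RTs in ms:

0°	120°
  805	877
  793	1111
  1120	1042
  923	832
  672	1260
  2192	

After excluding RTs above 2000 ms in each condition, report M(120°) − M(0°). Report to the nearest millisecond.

0°: exclude 2192
M(0°) = 4313/5 = 862.600
M(120°) = 5122/5 = 1024.400
Difference = 1024.400 − 862.600 = 161.800 ms

162 ms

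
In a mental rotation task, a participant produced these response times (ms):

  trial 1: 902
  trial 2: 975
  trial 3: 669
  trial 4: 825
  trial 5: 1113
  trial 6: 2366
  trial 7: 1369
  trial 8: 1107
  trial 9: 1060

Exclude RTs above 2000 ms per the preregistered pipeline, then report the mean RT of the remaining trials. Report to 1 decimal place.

Excluded: 2366
Retained (n=8): Σ = 8020
Mean = 8020/8 = 1002.5000

1002.5 ms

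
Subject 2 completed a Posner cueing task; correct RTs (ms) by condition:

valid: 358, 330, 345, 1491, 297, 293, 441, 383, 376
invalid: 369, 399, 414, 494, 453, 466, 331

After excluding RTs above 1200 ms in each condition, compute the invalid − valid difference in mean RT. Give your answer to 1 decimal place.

valid: exclude 1491
M(valid) = 2823/8 = 352.875
M(invalid) = 2926/7 = 418.000
Difference = 418.000 − 352.875 = 65.125 ms

65.1 ms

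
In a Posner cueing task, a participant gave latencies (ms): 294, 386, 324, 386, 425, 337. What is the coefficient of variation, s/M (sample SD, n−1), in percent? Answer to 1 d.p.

n = 6, Σ = 2152, M = 358.6667
Σ(x−M)² = 11747.333; s = √(11747.333/5) = 48.4713
CV = 48.4713 / 358.6667 = 0.13514 = 13.514%

13.5%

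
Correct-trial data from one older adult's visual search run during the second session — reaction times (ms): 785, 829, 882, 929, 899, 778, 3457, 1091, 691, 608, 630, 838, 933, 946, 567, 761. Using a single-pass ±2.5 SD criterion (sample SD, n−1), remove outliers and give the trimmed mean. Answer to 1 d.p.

811.1 ms

n = 16, ΣRT = 15624, M = 976.500
Σ(x−M)² = 6854514.00; s = √(6854514.00/15) = 675.994
Cutoffs: 976.500 ± 2.5·675.994 → [-713.5, 2666.5]
Outside: 3457 → excluded.
Retained (n=15): Σ = 12167, mean = 12167/15 = 811.133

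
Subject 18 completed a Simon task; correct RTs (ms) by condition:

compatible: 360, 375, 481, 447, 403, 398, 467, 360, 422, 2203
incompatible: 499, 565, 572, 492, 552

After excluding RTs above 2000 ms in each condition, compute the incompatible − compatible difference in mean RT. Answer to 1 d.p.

compatible: exclude 2203
M(compatible) = 3713/9 = 412.556
M(incompatible) = 2680/5 = 536.000
Difference = 536.000 − 412.556 = 123.444 ms

123.4 ms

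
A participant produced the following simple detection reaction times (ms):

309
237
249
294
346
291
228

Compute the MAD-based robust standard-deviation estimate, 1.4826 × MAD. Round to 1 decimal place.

Sorted: 228, 237, 249, 291, 294, 309, 346 → median = 291
|x − 291| sorted: 0, 3, 18, 42, 54, 55, 63 → MAD = 42
Robust SD ≈ 1.4826 × 42 = 62.269

62.3 ms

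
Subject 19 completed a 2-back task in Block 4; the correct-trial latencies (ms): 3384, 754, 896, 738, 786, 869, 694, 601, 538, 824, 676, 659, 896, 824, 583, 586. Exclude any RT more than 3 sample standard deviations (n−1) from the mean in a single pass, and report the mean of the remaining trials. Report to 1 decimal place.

n = 16, ΣRT = 14308, M = 894.250
Σ(x−M)² = 6813051.00; s = √(6813051.00/15) = 673.946
Cutoffs: 894.250 ± 3·673.946 → [-1127.6, 2916.1]
Outside: 3384 → excluded.
Retained (n=15): Σ = 10924, mean = 10924/15 = 728.267

728.3 ms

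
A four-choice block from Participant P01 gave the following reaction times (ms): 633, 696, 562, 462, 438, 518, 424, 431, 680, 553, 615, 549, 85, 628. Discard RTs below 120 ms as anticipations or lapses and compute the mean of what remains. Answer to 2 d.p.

553.00 ms

Excluded: 85
Retained (n=13): Σ = 7189
Mean = 7189/13 = 553.0000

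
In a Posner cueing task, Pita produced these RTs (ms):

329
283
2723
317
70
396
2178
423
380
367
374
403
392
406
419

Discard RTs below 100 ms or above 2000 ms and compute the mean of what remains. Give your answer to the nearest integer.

374 ms

Excluded: 70, 2178, 2723
Retained (n=12): Σ = 4489
Mean = 4489/12 = 374.0833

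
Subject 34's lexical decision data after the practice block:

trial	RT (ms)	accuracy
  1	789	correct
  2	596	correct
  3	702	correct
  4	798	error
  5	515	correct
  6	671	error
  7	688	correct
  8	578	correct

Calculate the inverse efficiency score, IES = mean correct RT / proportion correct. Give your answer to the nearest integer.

Correct trials (n=6): 789, 596, 702, 515, 688, 578
Mean correct RT = 3868/6 = 644.6667 ms
Proportion correct = 6/8
IES = 644.6667 / (6/8) = 859.556 ms

860 ms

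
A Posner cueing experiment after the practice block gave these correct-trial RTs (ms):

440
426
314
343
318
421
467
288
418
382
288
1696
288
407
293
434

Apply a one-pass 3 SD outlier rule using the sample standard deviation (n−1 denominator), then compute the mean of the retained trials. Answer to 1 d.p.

n = 16, ΣRT = 7223, M = 451.438
Σ(x−M)² = 1712791.94; s = √(1712791.94/15) = 337.914
Cutoffs: 451.438 ± 3·337.914 → [-562.3, 1465.2]
Outside: 1696 → excluded.
Retained (n=15): Σ = 5527, mean = 5527/15 = 368.467

368.5 ms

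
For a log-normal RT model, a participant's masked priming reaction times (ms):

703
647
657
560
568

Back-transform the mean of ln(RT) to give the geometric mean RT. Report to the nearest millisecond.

ln(RT): 6.5554, 6.4723, 6.4877, 6.3279, 6.3421
Mean ln(RT) = 32.1854/5 = 6.43709
Geometric mean = exp(6.43709) = 624.59 ms

625 ms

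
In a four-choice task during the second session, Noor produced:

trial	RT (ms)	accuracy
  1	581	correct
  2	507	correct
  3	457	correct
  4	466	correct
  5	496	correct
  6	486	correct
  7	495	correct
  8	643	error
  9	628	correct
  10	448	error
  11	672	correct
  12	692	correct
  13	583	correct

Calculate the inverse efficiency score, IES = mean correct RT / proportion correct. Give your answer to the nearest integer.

Correct trials (n=11): 581, 507, 457, 466, 496, 486, 495, 628, 672, 692, 583
Mean correct RT = 6063/11 = 551.1818 ms
Proportion correct = 11/13
IES = 551.1818 / (11/13) = 651.397 ms

651 ms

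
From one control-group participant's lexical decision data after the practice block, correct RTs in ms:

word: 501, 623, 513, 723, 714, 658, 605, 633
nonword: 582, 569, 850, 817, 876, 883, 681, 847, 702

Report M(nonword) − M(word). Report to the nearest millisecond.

135 ms

M(word) = 4970/8 = 621.250
M(nonword) = 6807/9 = 756.333
Difference = 756.333 − 621.250 = 135.083 ms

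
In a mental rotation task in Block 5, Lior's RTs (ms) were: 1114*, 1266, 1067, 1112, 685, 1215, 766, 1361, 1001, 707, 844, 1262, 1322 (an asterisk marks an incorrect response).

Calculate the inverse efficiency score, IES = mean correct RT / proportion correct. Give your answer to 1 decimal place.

1138.2 ms

Correct trials (n=12): 1266, 1067, 1112, 685, 1215, 766, 1361, 1001, 707, 844, 1262, 1322
Mean correct RT = 12608/12 = 1050.6667 ms
Proportion correct = 12/13
IES = 1050.6667 / (12/13) = 1138.222 ms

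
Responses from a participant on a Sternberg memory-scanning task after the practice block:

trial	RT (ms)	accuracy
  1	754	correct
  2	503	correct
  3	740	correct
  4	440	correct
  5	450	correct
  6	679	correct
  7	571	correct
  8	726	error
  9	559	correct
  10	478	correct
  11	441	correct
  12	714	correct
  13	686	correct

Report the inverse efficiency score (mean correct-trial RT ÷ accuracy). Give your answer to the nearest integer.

633 ms

Correct trials (n=12): 754, 503, 740, 440, 450, 679, 571, 559, 478, 441, 714, 686
Mean correct RT = 7015/12 = 584.5833 ms
Proportion correct = 12/13
IES = 584.5833 / (12/13) = 633.299 ms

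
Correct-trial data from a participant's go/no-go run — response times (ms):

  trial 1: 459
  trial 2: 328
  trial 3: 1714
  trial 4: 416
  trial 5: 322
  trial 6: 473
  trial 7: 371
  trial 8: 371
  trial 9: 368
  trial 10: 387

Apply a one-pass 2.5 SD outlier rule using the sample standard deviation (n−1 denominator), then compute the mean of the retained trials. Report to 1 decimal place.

n = 10, ΣRT = 5209, M = 520.900
Σ(x−M)² = 1603636.90; s = √(1603636.90/9) = 422.116
Cutoffs: 520.900 ± 2.5·422.116 → [-534.4, 1576.2]
Outside: 1714 → excluded.
Retained (n=9): Σ = 3495, mean = 3495/9 = 388.333

388.3 ms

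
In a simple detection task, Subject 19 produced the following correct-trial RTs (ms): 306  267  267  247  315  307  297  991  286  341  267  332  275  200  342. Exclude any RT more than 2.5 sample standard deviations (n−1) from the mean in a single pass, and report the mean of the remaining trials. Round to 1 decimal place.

n = 15, ΣRT = 5040, M = 336.000
Σ(x−M)² = 479726.00; s = √(479726.00/14) = 185.111
Cutoffs: 336.000 ± 2.5·185.111 → [-126.8, 798.8]
Outside: 991 → excluded.
Retained (n=14): Σ = 4049, mean = 4049/14 = 289.214

289.2 ms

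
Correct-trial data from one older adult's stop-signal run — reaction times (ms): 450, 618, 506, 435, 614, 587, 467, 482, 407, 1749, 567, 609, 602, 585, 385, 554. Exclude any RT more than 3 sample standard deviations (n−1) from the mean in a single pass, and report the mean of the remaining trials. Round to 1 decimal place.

n = 16, ΣRT = 9617, M = 601.062
Σ(x−M)² = 1498034.94; s = √(1498034.94/15) = 316.021
Cutoffs: 601.062 ± 3·316.021 → [-347.0, 1549.1]
Outside: 1749 → excluded.
Retained (n=15): Σ = 7868, mean = 7868/15 = 524.533

524.5 ms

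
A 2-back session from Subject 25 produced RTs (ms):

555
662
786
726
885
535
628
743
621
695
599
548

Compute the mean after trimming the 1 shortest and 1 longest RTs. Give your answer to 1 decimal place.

Sorted: 535, 548, 555, 599, 621, 628, 662, 695, 726, 743, 786, 885
Drop lowest 1 (535) and highest 1 (885)
Remaining (n=10): Σ = 6563, mean = 6563/10 = 656.300

656.3 ms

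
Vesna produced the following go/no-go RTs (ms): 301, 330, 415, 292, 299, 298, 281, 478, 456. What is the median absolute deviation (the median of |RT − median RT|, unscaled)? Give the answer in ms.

20 ms

Sorted: 281, 292, 298, 299, 301, 330, 415, 456, 478 → median = 301
|x − 301|: 0, 29, 114, 9, 2, 3, 20, 177, 155
Sorted deviations: 0, 2, 3, 9, 20, 29, 114, 155, 177 → MAD = 20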